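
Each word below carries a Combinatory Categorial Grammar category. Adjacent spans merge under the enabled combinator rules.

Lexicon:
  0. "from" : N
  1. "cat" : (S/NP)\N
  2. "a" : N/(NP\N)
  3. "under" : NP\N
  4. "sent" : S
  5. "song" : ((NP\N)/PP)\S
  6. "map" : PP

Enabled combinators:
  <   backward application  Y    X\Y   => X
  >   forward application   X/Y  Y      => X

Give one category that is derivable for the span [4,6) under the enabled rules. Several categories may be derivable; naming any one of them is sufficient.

[0,7] S   >
  [0,2] S/NP   <
    [0,1] "from" : N
    [1,2] "cat" : (S/NP)\N
  [2,7] NP   <
    [2,4] N   >
      [2,3] "a" : N/(NP\N)
      [3,4] "under" : NP\N
    [4,7] NP\N   >
      [4,6] (NP\N)/PP   <
        [4,5] "sent" : S
        [5,6] "song" : ((NP\N)/PP)\S
      [6,7] "map" : PP

(NP\N)/PP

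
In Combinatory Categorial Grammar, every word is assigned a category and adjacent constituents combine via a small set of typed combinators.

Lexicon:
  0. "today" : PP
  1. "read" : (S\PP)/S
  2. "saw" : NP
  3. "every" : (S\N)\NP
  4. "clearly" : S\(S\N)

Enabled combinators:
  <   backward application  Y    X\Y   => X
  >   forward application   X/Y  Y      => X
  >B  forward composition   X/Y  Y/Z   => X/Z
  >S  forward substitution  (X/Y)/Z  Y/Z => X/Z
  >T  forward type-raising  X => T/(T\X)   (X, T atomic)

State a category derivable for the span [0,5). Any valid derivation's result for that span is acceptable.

S

[0,5] S   <
  [0,1] "today" : PP
  [1,5] S\PP   >
    [1,2] "read" : (S\PP)/S
    [2,5] S   <
      [2,4] S\N   <
        [2,3] "saw" : NP
        [3,4] "every" : (S\N)\NP
      [4,5] "clearly" : S\(S\N)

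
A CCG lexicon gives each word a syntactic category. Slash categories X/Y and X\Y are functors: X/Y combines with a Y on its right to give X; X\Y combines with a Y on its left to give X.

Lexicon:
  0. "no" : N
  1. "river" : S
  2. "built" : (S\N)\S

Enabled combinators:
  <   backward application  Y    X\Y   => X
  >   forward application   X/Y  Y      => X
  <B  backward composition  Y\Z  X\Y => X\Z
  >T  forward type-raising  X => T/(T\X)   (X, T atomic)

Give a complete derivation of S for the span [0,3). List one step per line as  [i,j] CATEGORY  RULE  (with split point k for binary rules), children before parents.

[0,1] N  lex  "no"
[0,1] S/(S\N)  >T
[1,2] S  lex  "river"
[2,3] (S\N)\S  lex  "built"
[1,3] S\N  <  k=2
[0,3] S  >  k=1

[0,3] S   >
  [0,1] S/(S\N)   >T
    [0,1] "no" : N
  [1,3] S\N   <
    [1,2] "river" : S
    [2,3] "built" : (S\N)\S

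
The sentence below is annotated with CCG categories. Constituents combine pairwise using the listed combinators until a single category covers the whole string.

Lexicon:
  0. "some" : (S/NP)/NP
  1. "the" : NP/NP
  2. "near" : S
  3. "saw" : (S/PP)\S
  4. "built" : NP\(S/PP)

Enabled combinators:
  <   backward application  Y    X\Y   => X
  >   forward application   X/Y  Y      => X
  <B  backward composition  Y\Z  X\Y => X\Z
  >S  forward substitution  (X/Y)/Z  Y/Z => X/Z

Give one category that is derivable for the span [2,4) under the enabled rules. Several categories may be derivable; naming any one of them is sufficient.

[0,5] S   >
  [0,2] S/NP   >S
    [0,1] "some" : (S/NP)/NP
    [1,2] "the" : NP/NP
  [2,5] NP   <
    [2,4] S/PP   <
      [2,3] "near" : S
      [3,4] "saw" : (S/PP)\S
    [4,5] "built" : NP\(S/PP)

S/PP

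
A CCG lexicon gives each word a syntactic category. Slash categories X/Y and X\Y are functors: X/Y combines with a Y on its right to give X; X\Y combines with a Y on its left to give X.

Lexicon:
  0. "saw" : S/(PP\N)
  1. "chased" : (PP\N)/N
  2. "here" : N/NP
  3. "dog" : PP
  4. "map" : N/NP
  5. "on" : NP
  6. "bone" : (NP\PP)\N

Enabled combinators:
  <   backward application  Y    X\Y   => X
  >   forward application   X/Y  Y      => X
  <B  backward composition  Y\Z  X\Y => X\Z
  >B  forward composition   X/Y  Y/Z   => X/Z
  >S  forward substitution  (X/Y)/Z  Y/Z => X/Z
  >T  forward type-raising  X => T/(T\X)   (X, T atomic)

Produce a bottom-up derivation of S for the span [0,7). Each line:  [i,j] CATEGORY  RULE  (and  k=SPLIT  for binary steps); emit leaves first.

[0,1] S/(PP\N)  lex  "saw"
[1,2] (PP\N)/N  lex  "chased"
[0,2] S/N  >B  k=1
[2,3] N/NP  lex  "here"
[0,3] S/NP  >B  k=2
[3,4] PP  lex  "dog"
[4,5] N/NP  lex  "map"
[5,6] NP  lex  "on"
[4,6] N  >  k=5
[6,7] (NP\PP)\N  lex  "bone"
[4,7] NP\PP  <  k=6
[3,7] NP  <  k=4
[0,7] S  >  k=3

[0,7] S   >
  [0,3] S/NP   >B
    [0,2] S/N   >B
      [0,1] "saw" : S/(PP\N)
      [1,2] "chased" : (PP\N)/N
    [2,3] "here" : N/NP
  [3,7] NP   <
    [3,4] "dog" : PP
    [4,7] NP\PP   <
      [4,6] N   >
        [4,5] "map" : N/NP
        [5,6] "on" : NP
      [6,7] "bone" : (NP\PP)\N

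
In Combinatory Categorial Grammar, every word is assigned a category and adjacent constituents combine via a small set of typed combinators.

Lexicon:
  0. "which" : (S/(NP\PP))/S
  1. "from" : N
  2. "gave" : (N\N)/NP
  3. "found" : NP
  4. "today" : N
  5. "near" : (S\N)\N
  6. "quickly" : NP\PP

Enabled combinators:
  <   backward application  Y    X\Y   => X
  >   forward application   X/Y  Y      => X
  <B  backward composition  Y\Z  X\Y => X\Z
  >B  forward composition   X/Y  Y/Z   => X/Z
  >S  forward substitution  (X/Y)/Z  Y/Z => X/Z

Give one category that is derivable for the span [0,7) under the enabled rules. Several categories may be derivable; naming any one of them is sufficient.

S

[0,7] S   >
  [0,6] S/(NP\PP)   >
    [0,1] "which" : (S/(NP\PP))/S
    [1,6] S   <
      [1,2] "from" : N
      [2,6] S\N   <B
        [2,4] N\N   >
          [2,3] "gave" : (N\N)/NP
          [3,4] "found" : NP
        [4,6] S\N   <
          [4,5] "today" : N
          [5,6] "near" : (S\N)\N
  [6,7] "quickly" : NP\PP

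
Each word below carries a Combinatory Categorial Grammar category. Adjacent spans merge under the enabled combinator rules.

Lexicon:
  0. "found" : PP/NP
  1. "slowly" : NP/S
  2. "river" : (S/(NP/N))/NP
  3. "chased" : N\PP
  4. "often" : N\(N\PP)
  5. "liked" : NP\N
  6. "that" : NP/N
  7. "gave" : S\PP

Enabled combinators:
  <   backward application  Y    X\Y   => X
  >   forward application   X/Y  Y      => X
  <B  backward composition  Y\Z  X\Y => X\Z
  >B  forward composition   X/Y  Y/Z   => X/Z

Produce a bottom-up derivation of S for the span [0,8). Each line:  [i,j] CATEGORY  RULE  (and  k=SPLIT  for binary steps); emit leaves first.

[0,1] PP/NP  lex  "found"
[1,2] NP/S  lex  "slowly"
[0,2] PP/S  >B  k=1
[2,3] (S/(NP/N))/NP  lex  "river"
[3,4] N\PP  lex  "chased"
[4,5] N\(N\PP)  lex  "often"
[3,5] N  <  k=4
[5,6] NP\N  lex  "liked"
[3,6] NP  <  k=5
[2,6] S/(NP/N)  >  k=3
[6,7] NP/N  lex  "that"
[2,7] S  >  k=6
[0,7] PP  >  k=2
[7,8] S\PP  lex  "gave"
[0,8] S  <  k=7

[0,8] S   <
  [0,7] PP   >
    [0,2] PP/S   >B
      [0,1] "found" : PP/NP
      [1,2] "slowly" : NP/S
    [2,7] S   >
      [2,6] S/(NP/N)   >
        [2,3] "river" : (S/(NP/N))/NP
        [3,6] NP   <
          [3,5] N   <
            [3,4] "chased" : N\PP
            [4,5] "often" : N\(N\PP)
          [5,6] "liked" : NP\N
      [6,7] "that" : NP/N
  [7,8] "gave" : S\PP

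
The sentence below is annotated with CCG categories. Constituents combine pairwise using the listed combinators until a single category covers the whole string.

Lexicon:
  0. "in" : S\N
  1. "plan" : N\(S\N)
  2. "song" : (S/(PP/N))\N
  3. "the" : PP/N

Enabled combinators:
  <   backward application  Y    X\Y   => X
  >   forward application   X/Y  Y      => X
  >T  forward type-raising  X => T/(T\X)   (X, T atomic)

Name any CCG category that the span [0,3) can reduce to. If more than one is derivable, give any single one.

S/(PP/N)

[0,4] S   >
  [0,3] S/(PP/N)   <
    [0,2] N   <
      [0,1] "in" : S\N
      [1,2] "plan" : N\(S\N)
    [2,3] "song" : (S/(PP/N))\N
  [3,4] "the" : PP/N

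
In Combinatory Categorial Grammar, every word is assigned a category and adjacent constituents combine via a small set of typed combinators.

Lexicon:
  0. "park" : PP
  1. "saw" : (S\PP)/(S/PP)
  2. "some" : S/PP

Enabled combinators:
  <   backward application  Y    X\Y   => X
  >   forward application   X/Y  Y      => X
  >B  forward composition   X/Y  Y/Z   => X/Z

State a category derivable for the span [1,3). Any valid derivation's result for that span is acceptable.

S\PP

[0,3] S   <
  [0,1] "park" : PP
  [1,3] S\PP   >
    [1,2] "saw" : (S\PP)/(S/PP)
    [2,3] "some" : S/PP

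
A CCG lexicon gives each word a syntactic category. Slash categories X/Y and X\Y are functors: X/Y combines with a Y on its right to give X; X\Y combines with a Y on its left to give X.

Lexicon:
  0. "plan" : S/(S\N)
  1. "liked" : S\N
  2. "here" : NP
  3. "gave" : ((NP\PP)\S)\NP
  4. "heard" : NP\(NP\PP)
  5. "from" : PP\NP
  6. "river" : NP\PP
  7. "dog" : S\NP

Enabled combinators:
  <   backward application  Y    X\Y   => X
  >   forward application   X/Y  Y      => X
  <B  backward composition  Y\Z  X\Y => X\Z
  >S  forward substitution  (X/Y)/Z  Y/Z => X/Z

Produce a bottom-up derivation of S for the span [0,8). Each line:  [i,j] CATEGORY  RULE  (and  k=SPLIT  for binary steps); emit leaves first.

[0,8] S   <
  [0,5] NP   <
    [0,4] NP\PP   <
      [0,2] S   >
        [0,1] "plan" : S/(S\N)
        [1,2] "liked" : S\N
      [2,4] (NP\PP)\S   <
        [2,3] "here" : NP
        [3,4] "gave" : ((NP\PP)\S)\NP
    [4,5] "heard" : NP\(NP\PP)
  [5,8] S\NP   <B
    [5,7] NP\NP   <B
      [5,6] "from" : PP\NP
      [6,7] "river" : NP\PP
    [7,8] "dog" : S\NP

[0,1] S/(S\N)  lex  "plan"
[1,2] S\N  lex  "liked"
[0,2] S  >  k=1
[2,3] NP  lex  "here"
[3,4] ((NP\PP)\S)\NP  lex  "gave"
[2,4] (NP\PP)\S  <  k=3
[0,4] NP\PP  <  k=2
[4,5] NP\(NP\PP)  lex  "heard"
[0,5] NP  <  k=4
[5,6] PP\NP  lex  "from"
[6,7] NP\PP  lex  "river"
[5,7] NP\NP  <B  k=6
[7,8] S\NP  lex  "dog"
[5,8] S\NP  <B  k=7
[0,8] S  <  k=5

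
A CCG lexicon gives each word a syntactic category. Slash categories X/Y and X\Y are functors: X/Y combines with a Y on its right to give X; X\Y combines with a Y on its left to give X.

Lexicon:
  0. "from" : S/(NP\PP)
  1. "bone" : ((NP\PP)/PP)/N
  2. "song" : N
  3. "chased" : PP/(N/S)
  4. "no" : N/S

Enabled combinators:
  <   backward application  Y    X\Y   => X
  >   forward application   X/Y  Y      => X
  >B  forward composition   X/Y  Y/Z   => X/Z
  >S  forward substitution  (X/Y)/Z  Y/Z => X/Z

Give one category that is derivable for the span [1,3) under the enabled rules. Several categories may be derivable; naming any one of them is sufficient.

(NP\PP)/PP

[0,5] S   >
  [0,1] "from" : S/(NP\PP)
  [1,5] NP\PP   >
    [1,3] (NP\PP)/PP   >
      [1,2] "bone" : ((NP\PP)/PP)/N
      [2,3] "song" : N
    [3,5] PP   >
      [3,4] "chased" : PP/(N/S)
      [4,5] "no" : N/S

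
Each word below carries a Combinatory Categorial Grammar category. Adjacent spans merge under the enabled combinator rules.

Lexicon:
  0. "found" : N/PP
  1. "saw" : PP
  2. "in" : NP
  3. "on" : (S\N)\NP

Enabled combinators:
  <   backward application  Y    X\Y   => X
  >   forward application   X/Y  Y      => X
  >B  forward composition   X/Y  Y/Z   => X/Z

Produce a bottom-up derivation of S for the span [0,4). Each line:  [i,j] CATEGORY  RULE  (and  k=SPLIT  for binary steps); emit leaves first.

[0,1] N/PP  lex  "found"
[1,2] PP  lex  "saw"
[0,2] N  >  k=1
[2,3] NP  lex  "in"
[3,4] (S\N)\NP  lex  "on"
[2,4] S\N  <  k=3
[0,4] S  <  k=2

[0,4] S   <
  [0,2] N   >
    [0,1] "found" : N/PP
    [1,2] "saw" : PP
  [2,4] S\N   <
    [2,3] "in" : NP
    [3,4] "on" : (S\N)\NP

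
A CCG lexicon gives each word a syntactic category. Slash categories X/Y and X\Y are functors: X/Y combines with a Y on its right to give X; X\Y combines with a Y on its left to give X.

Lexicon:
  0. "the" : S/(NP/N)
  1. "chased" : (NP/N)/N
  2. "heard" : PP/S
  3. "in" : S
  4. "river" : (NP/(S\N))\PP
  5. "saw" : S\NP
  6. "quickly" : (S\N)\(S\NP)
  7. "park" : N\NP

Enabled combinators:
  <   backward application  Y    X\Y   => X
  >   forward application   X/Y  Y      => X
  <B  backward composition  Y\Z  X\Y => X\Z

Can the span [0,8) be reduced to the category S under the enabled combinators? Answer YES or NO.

[0,8] S   >
  [0,1] "the" : S/(NP/N)
  [1,8] NP/N   >
    [1,2] "chased" : (NP/N)/N
    [2,8] N   <
      [2,7] NP   >
        [2,5] NP/(S\N)   <
          [2,4] PP   >
            [2,3] "heard" : PP/S
            [3,4] "in" : S
          [4,5] "river" : (NP/(S\N))\PP
        [5,7] S\N   <
          [5,6] "saw" : S\NP
          [6,7] "quickly" : (S\N)\(S\NP)
      [7,8] "park" : N\NP

YES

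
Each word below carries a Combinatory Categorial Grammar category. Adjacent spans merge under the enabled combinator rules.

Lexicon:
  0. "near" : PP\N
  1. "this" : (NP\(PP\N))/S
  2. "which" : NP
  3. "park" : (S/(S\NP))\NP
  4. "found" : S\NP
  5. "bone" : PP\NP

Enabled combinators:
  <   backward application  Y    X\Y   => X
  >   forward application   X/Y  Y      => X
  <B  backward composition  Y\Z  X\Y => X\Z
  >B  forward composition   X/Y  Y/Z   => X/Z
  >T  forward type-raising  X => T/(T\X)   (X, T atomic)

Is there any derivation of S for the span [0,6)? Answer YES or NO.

PP\N (NP\(PP\N))/S NP (S/(S\NP))\NP S\NP PP\NP
CKY chart[0,6] = {N/(N\PP), NP/(NP\PP), PP, PP/(PP\PP), S/(S\PP)}; S ∉ chart

NO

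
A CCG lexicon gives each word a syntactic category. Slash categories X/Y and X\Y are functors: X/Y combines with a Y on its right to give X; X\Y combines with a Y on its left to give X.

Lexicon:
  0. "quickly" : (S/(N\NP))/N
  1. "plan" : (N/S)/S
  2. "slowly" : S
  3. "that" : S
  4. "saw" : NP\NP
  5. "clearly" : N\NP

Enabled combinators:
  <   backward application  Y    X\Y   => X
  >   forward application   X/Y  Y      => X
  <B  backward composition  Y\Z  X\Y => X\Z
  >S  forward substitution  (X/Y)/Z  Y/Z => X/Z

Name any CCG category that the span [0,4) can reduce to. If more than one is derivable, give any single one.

S/(N\NP)

[0,6] S   >
  [0,4] S/(N\NP)   >
    [0,1] "quickly" : (S/(N\NP))/N
    [1,4] N   >
      [1,3] N/S   >
        [1,2] "plan" : (N/S)/S
        [2,3] "slowly" : S
      [3,4] "that" : S
  [4,6] N\NP   <B
    [4,5] "saw" : NP\NP
    [5,6] "clearly" : N\NP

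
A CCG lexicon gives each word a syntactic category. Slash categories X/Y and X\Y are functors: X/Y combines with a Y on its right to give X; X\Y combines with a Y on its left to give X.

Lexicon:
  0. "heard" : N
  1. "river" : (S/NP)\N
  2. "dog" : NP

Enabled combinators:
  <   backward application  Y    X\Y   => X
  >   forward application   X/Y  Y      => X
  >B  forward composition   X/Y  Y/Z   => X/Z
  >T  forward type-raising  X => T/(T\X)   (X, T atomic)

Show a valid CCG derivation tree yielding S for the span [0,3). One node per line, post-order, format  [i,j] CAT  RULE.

[0,1] N  lex  "heard"
[1,2] (S/NP)\N  lex  "river"
[0,2] S/NP  <  k=1
[2,3] NP  lex  "dog"
[0,3] S  >  k=2

[0,3] S   >
  [0,2] S/NP   <
    [0,1] "heard" : N
    [1,2] "river" : (S/NP)\N
  [2,3] "dog" : NP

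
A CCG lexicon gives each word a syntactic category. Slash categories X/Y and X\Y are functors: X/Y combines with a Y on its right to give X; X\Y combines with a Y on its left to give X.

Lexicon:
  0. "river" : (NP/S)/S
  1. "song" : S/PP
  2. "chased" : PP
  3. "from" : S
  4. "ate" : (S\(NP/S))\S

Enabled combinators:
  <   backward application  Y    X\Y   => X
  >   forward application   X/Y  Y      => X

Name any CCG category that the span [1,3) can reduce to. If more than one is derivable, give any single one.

S

[0,5] S   <
  [0,3] NP/S   >
    [0,1] "river" : (NP/S)/S
    [1,3] S   >
      [1,2] "song" : S/PP
      [2,3] "chased" : PP
  [3,5] S\(NP/S)   <
    [3,4] "from" : S
    [4,5] "ate" : (S\(NP/S))\S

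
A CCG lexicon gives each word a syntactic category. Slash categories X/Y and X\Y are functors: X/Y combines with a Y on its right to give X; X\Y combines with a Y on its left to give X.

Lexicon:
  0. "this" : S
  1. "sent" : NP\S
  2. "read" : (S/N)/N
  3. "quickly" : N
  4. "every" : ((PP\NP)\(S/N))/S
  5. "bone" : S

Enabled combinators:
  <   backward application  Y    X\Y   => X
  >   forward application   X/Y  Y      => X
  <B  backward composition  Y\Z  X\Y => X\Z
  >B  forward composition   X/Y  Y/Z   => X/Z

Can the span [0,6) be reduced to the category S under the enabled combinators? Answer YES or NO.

NO

S NP\S (S/N)/N N ((PP\NP)\(S/N))/S S
CKY chart[0,6] = {PP}; S ∉ chart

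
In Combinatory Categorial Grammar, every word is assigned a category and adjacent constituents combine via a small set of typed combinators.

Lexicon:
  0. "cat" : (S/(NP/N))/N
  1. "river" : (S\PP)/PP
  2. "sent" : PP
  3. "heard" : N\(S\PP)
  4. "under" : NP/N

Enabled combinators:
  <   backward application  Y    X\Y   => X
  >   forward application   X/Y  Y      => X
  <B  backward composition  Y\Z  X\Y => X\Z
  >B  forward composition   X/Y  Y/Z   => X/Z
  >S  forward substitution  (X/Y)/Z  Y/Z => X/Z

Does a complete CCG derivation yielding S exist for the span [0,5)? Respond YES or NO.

YES

[0,5] S   >
  [0,4] S/(NP/N)   >
    [0,1] "cat" : (S/(NP/N))/N
    [1,4] N   <
      [1,3] S\PP   >
        [1,2] "river" : (S\PP)/PP
        [2,3] "sent" : PP
      [3,4] "heard" : N\(S\PP)
  [4,5] "under" : NP/N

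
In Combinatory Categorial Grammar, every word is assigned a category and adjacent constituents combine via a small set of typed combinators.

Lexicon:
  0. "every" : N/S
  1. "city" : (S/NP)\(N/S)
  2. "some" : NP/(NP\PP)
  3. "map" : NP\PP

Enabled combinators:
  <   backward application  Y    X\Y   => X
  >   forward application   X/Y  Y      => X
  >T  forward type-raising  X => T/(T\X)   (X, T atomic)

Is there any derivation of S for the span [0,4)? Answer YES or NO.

[0,4] S   >
  [0,2] S/NP   <
    [0,1] "every" : N/S
    [1,2] "city" : (S/NP)\(N/S)
  [2,4] NP   >
    [2,3] "some" : NP/(NP\PP)
    [3,4] "map" : NP\PP

YES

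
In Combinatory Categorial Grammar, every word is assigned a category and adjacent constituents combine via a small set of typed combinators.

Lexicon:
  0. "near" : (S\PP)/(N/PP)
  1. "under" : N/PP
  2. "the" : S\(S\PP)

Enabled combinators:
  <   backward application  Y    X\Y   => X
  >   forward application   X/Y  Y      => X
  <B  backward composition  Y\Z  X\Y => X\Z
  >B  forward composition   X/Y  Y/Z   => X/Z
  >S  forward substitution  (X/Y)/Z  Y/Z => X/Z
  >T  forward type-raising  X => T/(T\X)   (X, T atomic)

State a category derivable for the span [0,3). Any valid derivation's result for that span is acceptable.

[0,3] S   <
  [0,2] S\PP   >
    [0,1] "near" : (S\PP)/(N/PP)
    [1,2] "under" : N/PP
  [2,3] "the" : S\(S\PP)

S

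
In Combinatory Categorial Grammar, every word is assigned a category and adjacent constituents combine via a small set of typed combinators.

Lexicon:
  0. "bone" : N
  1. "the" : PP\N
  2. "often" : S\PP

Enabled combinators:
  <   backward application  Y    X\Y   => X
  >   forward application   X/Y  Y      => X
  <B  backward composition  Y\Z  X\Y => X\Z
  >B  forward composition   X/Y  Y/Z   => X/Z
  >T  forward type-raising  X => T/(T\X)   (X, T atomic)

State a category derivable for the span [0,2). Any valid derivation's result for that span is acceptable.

[0,3] S   <
  [0,2] PP   >
    [0,1] PP/(PP\N)   >T
      [0,1] "bone" : N
    [1,2] "the" : PP\N
  [2,3] "often" : S\PP

PP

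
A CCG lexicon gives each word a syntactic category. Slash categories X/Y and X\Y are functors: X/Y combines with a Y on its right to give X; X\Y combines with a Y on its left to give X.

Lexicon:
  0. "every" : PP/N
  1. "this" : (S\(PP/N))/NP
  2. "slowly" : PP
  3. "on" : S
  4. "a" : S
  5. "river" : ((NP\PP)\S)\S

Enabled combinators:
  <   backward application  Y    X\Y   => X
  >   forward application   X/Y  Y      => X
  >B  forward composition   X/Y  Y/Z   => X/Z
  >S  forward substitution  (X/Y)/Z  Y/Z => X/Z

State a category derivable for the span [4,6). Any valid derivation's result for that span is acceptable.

[0,6] S   <
  [0,1] "every" : PP/N
  [1,6] S\(PP/N)   >
    [1,2] "this" : (S\(PP/N))/NP
    [2,6] NP   <
      [2,3] "slowly" : PP
      [3,6] NP\PP   <
        [3,4] "on" : S
        [4,6] (NP\PP)\S   <
          [4,5] "a" : S
          [5,6] "river" : ((NP\PP)\S)\S

(NP\PP)\S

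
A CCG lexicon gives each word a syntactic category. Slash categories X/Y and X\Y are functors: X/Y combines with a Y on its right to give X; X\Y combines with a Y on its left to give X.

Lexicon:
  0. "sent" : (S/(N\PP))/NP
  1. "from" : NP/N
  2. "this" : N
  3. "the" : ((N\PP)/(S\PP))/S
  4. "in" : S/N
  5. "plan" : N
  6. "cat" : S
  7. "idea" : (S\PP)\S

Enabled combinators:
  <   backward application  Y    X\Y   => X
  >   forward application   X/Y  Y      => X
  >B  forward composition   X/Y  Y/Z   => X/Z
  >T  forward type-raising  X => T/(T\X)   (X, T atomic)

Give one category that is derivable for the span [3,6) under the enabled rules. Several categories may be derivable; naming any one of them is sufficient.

[0,8] S   >
  [0,3] S/(N\PP)   >
    [0,1] "sent" : (S/(N\PP))/NP
    [1,3] NP   >
      [1,2] "from" : NP/N
      [2,3] "this" : N
  [3,8] N\PP   >
    [3,6] (N\PP)/(S\PP)   >
      [3,4] "the" : ((N\PP)/(S\PP))/S
      [4,6] S   >
        [4,5] "in" : S/N
        [5,6] "plan" : N
    [6,8] S\PP   <
      [6,7] "cat" : S
      [7,8] "idea" : (S\PP)\S

(N\PP)/(S\PP)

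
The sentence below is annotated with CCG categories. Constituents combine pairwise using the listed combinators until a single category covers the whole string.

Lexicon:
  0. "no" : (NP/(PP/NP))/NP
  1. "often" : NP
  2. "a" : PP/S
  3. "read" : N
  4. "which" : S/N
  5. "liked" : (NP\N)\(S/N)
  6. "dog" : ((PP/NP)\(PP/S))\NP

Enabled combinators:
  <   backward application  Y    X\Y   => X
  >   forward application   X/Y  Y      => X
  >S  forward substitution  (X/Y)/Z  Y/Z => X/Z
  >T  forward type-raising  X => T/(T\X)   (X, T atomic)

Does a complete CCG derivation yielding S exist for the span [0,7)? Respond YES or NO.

(NP/(PP/NP))/NP NP PP/S N S/N (NP\N)\(S/N) ((PP/NP)\(PP/S))\NP
CKY chart[0,7] = {N/(N\NP), NP, NP/(NP\NP), PP/(PP\NP), S/(S\NP)}; S ∉ chart

NO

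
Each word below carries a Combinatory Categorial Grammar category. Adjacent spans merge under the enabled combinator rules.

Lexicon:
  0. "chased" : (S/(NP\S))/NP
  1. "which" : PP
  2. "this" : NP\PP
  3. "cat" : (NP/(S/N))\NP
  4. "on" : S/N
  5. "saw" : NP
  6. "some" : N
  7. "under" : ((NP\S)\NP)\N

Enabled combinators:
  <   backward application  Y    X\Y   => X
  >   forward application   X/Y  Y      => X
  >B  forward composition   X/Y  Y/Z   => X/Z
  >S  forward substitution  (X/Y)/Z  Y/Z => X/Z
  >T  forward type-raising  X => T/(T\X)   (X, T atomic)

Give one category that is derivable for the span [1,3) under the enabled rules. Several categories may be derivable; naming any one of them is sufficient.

NP

[0,8] S   >
  [0,5] S/(NP\S)   >
    [0,1] "chased" : (S/(NP\S))/NP
    [1,5] NP   >
      [1,4] NP/(S/N)   <
        [1,3] NP   <
          [1,2] "which" : PP
          [2,3] "this" : NP\PP
        [3,4] "cat" : (NP/(S/N))\NP
      [4,5] "on" : S/N
  [5,8] NP\S   <
    [5,6] "saw" : NP
    [6,8] (NP\S)\NP   <
      [6,7] "some" : N
      [7,8] "under" : ((NP\S)\NP)\N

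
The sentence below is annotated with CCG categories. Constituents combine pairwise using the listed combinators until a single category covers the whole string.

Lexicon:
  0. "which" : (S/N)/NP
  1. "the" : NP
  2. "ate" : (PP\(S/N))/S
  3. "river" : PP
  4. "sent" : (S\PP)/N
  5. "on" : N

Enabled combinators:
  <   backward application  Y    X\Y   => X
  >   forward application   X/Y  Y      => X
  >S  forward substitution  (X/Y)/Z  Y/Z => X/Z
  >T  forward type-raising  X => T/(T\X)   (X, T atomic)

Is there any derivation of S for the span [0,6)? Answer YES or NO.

NO

(S/N)/NP NP (PP\(S/N))/S PP (S\PP)/N N
CKY chart[0,6] = {N/(N\PP), NP/(NP\PP), PP, PP/(PP\PP), S/(S\PP)}; S ∉ chart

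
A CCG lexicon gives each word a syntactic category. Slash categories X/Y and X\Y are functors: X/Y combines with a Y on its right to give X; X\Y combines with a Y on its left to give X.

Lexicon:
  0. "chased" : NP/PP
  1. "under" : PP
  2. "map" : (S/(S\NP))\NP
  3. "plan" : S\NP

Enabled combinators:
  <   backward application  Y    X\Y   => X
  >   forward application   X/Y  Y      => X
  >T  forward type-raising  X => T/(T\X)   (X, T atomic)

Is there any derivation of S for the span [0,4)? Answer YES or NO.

[0,4] S   >
  [0,3] S/(S\NP)   <
    [0,2] NP   >
      [0,1] "chased" : NP/PP
      [1,2] "under" : PP
    [2,3] "map" : (S/(S\NP))\NP
  [3,4] "plan" : S\NP

YES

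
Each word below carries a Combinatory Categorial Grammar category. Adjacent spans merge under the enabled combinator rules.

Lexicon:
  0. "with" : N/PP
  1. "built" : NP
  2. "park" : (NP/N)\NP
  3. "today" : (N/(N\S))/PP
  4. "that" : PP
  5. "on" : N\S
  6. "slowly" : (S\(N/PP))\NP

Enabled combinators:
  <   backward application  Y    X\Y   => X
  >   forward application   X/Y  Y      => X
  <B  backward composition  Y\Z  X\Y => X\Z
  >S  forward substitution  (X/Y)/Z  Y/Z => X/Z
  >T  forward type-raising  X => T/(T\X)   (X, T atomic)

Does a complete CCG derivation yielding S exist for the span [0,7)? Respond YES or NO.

[0,7] S   <
  [0,1] "with" : N/PP
  [1,7] S\(N/PP)   <
    [1,6] NP   >
      [1,3] NP/N   <
        [1,2] "built" : NP
        [2,3] "park" : (NP/N)\NP
      [3,6] N   >
        [3,5] N/(N\S)   >
          [3,4] "today" : (N/(N\S))/PP
          [4,5] "that" : PP
        [5,6] "on" : N\S
    [6,7] "slowly" : (S\(N/PP))\NP

YES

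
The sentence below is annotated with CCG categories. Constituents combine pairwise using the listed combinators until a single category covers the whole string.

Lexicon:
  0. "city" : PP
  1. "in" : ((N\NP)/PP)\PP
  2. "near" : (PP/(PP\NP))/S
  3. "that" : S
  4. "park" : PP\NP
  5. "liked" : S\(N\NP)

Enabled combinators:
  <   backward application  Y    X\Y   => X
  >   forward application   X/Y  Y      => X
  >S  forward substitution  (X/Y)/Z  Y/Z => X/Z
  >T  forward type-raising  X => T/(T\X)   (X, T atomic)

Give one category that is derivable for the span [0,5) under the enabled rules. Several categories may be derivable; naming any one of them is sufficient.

N\NP

[0,6] S   <
  [0,5] N\NP   >
    [0,2] (N\NP)/PP   <
      [0,1] "city" : PP
      [1,2] "in" : ((N\NP)/PP)\PP
    [2,5] PP   >
      [2,4] PP/(PP\NP)   >
        [2,3] "near" : (PP/(PP\NP))/S
        [3,4] "that" : S
      [4,5] "park" : PP\NP
  [5,6] "liked" : S\(N\NP)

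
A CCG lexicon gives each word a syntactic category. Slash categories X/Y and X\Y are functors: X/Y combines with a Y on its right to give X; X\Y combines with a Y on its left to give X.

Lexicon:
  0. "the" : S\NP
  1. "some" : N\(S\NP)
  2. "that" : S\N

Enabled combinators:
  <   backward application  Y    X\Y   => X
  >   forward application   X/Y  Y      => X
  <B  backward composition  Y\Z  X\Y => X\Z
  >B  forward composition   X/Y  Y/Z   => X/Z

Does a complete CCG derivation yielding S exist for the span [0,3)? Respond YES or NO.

[0,3] S   <
  [0,2] N   <
    [0,1] "the" : S\NP
    [1,2] "some" : N\(S\NP)
  [2,3] "that" : S\N

YES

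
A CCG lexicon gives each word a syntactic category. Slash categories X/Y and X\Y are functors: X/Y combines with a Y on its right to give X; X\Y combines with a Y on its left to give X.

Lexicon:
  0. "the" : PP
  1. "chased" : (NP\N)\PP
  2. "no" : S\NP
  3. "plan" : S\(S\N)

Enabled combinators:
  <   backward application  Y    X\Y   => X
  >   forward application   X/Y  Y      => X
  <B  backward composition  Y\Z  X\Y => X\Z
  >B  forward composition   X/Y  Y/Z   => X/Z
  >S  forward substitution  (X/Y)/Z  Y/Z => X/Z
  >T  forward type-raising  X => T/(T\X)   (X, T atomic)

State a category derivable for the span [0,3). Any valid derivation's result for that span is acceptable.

[0,4] S   <
  [0,3] S\N   <B
    [0,2] NP\N   <
      [0,1] "the" : PP
      [1,2] "chased" : (NP\N)\PP
    [2,3] "no" : S\NP
  [3,4] "plan" : S\(S\N)

S\N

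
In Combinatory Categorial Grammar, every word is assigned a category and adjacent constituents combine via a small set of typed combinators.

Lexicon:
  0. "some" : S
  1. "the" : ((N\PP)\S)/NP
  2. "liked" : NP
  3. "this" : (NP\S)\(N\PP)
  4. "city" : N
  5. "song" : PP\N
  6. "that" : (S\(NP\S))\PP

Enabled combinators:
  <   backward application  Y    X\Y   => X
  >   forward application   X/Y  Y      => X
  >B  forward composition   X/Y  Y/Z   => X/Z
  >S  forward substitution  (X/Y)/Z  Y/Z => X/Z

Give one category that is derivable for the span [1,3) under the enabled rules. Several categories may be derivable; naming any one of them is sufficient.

(N\PP)\S

[0,7] S   <
  [0,4] NP\S   <
    [0,3] N\PP   <
      [0,1] "some" : S
      [1,3] (N\PP)\S   >
        [1,2] "the" : ((N\PP)\S)/NP
        [2,3] "liked" : NP
    [3,4] "this" : (NP\S)\(N\PP)
  [4,7] S\(NP\S)   <
    [4,6] PP   <
      [4,5] "city" : N
      [5,6] "song" : PP\N
    [6,7] "that" : (S\(NP\S))\PP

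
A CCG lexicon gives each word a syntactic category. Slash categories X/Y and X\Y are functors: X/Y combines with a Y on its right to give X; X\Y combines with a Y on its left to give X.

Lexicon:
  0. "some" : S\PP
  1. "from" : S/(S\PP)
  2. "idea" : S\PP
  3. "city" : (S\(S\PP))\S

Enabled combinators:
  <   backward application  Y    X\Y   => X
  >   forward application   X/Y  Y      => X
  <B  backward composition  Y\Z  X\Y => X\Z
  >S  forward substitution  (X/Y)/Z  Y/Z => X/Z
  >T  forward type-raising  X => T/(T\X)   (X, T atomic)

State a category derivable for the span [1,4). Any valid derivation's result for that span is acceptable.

[0,4] S   <
  [0,1] "some" : S\PP
  [1,4] S\(S\PP)   <
    [1,3] S   >
      [1,2] "from" : S/(S\PP)
      [2,3] "idea" : S\PP
    [3,4] "city" : (S\(S\PP))\S

S\(S\PP)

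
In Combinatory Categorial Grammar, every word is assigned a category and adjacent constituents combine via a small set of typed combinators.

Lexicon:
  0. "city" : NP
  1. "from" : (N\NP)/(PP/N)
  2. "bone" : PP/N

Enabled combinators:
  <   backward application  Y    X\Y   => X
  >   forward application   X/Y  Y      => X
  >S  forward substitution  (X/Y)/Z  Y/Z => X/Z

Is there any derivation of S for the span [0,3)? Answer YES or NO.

NP (N\NP)/(PP/N) PP/N
CKY chart[0,3] = {N}; S ∉ chart

NO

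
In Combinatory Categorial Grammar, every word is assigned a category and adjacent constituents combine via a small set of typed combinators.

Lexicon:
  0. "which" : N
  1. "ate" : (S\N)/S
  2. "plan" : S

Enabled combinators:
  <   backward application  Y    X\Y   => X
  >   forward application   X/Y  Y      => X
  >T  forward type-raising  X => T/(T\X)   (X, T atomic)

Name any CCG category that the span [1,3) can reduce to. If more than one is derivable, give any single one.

S\N

[0,3] S   >
  [0,1] S/(S\N)   >T
    [0,1] "which" : N
  [1,3] S\N   >
    [1,2] "ate" : (S\N)/S
    [2,3] "plan" : S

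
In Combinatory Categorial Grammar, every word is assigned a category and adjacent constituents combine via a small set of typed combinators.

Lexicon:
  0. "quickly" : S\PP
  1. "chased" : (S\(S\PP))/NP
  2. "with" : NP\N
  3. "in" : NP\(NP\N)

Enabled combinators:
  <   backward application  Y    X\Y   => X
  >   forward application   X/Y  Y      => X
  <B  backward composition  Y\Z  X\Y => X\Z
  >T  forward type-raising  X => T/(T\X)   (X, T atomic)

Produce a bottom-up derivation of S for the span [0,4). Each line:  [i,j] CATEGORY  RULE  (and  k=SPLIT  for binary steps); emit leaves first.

[0,1] S\PP  lex  "quickly"
[1,2] (S\(S\PP))/NP  lex  "chased"
[2,3] NP\N  lex  "with"
[3,4] NP\(NP\N)  lex  "in"
[2,4] NP  <  k=3
[1,4] S\(S\PP)  >  k=2
[0,4] S  <  k=1

[0,4] S   <
  [0,1] "quickly" : S\PP
  [1,4] S\(S\PP)   >
    [1,2] "chased" : (S\(S\PP))/NP
    [2,4] NP   <
      [2,3] "with" : NP\N
      [3,4] "in" : NP\(NP\N)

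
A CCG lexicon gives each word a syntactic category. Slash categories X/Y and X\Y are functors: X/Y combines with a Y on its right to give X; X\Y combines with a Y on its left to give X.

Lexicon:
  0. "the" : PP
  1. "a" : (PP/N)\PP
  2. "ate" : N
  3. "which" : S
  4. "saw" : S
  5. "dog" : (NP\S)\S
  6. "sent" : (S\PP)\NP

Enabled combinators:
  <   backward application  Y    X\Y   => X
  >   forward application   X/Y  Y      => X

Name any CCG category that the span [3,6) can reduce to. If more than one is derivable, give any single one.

[0,7] S   <
  [0,3] PP   >
    [0,2] PP/N   <
      [0,1] "the" : PP
      [1,2] "a" : (PP/N)\PP
    [2,3] "ate" : N
  [3,7] S\PP   <
    [3,6] NP   <
      [3,4] "which" : S
      [4,6] NP\S   <
        [4,5] "saw" : S
        [5,6] "dog" : (NP\S)\S
    [6,7] "sent" : (S\PP)\NP

NP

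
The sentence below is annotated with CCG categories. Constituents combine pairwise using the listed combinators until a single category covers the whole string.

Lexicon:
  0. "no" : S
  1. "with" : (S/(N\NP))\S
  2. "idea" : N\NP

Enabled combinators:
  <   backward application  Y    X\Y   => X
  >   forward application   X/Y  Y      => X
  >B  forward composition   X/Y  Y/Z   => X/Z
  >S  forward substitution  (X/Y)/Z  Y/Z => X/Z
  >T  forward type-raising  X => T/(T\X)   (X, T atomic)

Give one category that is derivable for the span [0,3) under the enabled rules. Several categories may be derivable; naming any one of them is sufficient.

S

[0,3] S   >
  [0,2] S/(N\NP)   <
    [0,1] "no" : S
    [1,2] "with" : (S/(N\NP))\S
  [2,3] "idea" : N\NP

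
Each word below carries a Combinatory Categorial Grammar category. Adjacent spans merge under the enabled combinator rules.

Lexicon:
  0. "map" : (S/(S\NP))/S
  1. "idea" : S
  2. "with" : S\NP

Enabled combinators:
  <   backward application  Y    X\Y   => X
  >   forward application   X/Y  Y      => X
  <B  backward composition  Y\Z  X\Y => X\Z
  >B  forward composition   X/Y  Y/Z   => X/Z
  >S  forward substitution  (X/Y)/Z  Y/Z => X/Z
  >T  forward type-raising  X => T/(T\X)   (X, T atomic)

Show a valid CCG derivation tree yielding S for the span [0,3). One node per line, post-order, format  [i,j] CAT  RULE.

[0,3] S   >
  [0,2] S/(S\NP)   >
    [0,1] "map" : (S/(S\NP))/S
    [1,2] "idea" : S
  [2,3] "with" : S\NP

[0,1] (S/(S\NP))/S  lex  "map"
[1,2] S  lex  "idea"
[0,2] S/(S\NP)  >  k=1
[2,3] S\NP  lex  "with"
[0,3] S  >  k=2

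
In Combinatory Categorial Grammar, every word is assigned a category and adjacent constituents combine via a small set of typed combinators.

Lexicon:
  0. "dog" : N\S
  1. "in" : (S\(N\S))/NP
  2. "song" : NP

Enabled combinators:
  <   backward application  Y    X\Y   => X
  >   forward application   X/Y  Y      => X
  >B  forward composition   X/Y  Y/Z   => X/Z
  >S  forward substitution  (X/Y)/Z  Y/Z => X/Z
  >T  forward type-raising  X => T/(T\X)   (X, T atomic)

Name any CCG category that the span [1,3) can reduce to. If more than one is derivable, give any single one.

[0,3] S   <
  [0,1] "dog" : N\S
  [1,3] S\(N\S)   >
    [1,2] "in" : (S\(N\S))/NP
    [2,3] "song" : NP

S\(N\S)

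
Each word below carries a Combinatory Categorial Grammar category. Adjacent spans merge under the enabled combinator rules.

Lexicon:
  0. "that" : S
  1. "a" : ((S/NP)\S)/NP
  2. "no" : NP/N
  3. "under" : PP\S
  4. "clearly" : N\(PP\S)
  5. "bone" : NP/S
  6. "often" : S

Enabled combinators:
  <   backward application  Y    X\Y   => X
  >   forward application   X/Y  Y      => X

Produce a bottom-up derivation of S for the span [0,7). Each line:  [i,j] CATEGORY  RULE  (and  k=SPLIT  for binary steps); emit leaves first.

[0,7] S   >
  [0,5] S/NP   <
    [0,1] "that" : S
    [1,5] (S/NP)\S   >
      [1,2] "a" : ((S/NP)\S)/NP
      [2,5] NP   >
        [2,3] "no" : NP/N
        [3,5] N   <
          [3,4] "under" : PP\S
          [4,5] "clearly" : N\(PP\S)
  [5,7] NP   >
    [5,6] "bone" : NP/S
    [6,7] "often" : S

[0,1] S  lex  "that"
[1,2] ((S/NP)\S)/NP  lex  "a"
[2,3] NP/N  lex  "no"
[3,4] PP\S  lex  "under"
[4,5] N\(PP\S)  lex  "clearly"
[3,5] N  <  k=4
[2,5] NP  >  k=3
[1,5] (S/NP)\S  >  k=2
[0,5] S/NP  <  k=1
[5,6] NP/S  lex  "bone"
[6,7] S  lex  "often"
[5,7] NP  >  k=6
[0,7] S  >  k=5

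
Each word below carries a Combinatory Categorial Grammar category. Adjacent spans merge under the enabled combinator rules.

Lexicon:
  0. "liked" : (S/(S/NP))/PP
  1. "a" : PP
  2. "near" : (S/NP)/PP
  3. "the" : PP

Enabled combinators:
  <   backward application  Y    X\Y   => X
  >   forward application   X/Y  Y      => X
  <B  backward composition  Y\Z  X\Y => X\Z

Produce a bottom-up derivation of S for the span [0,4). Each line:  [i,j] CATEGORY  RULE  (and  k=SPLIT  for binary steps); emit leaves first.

[0,1] (S/(S/NP))/PP  lex  "liked"
[1,2] PP  lex  "a"
[0,2] S/(S/NP)  >  k=1
[2,3] (S/NP)/PP  lex  "near"
[3,4] PP  lex  "the"
[2,4] S/NP  >  k=3
[0,4] S  >  k=2

[0,4] S   >
  [0,2] S/(S/NP)   >
    [0,1] "liked" : (S/(S/NP))/PP
    [1,2] "a" : PP
  [2,4] S/NP   >
    [2,3] "near" : (S/NP)/PP
    [3,4] "the" : PP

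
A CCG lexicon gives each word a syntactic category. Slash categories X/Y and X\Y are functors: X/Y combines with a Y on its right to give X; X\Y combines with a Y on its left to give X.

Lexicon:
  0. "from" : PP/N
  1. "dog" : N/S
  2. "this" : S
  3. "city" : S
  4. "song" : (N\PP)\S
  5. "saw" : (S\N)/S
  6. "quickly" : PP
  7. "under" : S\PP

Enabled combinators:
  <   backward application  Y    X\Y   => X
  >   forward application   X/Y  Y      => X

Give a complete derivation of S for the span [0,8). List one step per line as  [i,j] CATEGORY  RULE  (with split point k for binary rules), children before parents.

[0,8] S   <
  [0,5] N   <
    [0,3] PP   >
      [0,1] "from" : PP/N
      [1,3] N   >
        [1,2] "dog" : N/S
        [2,3] "this" : S
    [3,5] N\PP   <
      [3,4] "city" : S
      [4,5] "song" : (N\PP)\S
  [5,8] S\N   >
    [5,6] "saw" : (S\N)/S
    [6,8] S   <
      [6,7] "quickly" : PP
      [7,8] "under" : S\PP

[0,1] PP/N  lex  "from"
[1,2] N/S  lex  "dog"
[2,3] S  lex  "this"
[1,3] N  >  k=2
[0,3] PP  >  k=1
[3,4] S  lex  "city"
[4,5] (N\PP)\S  lex  "song"
[3,5] N\PP  <  k=4
[0,5] N  <  k=3
[5,6] (S\N)/S  lex  "saw"
[6,7] PP  lex  "quickly"
[7,8] S\PP  lex  "under"
[6,8] S  <  k=7
[5,8] S\N  >  k=6
[0,8] S  <  k=5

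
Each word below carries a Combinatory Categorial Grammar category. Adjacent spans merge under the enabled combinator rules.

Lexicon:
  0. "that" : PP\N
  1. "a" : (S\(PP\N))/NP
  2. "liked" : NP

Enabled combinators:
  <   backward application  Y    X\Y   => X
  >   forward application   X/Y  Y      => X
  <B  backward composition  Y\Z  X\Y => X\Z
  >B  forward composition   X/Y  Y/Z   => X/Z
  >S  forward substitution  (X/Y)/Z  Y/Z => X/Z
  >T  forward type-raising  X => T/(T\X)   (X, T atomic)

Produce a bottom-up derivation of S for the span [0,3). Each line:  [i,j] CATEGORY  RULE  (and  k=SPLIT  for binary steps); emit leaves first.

[0,1] PP\N  lex  "that"
[1,2] (S\(PP\N))/NP  lex  "a"
[2,3] NP  lex  "liked"
[1,3] S\(PP\N)  >  k=2
[0,3] S  <  k=1

[0,3] S   <
  [0,1] "that" : PP\N
  [1,3] S\(PP\N)   >
    [1,2] "a" : (S\(PP\N))/NP
    [2,3] "liked" : NP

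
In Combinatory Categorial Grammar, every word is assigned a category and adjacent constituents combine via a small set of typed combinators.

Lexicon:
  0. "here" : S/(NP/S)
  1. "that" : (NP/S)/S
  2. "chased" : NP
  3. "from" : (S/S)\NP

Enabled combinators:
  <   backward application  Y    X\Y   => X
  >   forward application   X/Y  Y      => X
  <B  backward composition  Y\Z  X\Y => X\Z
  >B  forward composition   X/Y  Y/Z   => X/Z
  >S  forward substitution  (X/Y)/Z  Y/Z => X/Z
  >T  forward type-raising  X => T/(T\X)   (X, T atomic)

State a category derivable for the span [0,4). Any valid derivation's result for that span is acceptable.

[0,4] S   >
  [0,1] "here" : S/(NP/S)
  [1,4] NP/S   >S
    [1,2] "that" : (NP/S)/S
    [2,4] S/S   <
      [2,3] "chased" : NP
      [3,4] "from" : (S/S)\NP

S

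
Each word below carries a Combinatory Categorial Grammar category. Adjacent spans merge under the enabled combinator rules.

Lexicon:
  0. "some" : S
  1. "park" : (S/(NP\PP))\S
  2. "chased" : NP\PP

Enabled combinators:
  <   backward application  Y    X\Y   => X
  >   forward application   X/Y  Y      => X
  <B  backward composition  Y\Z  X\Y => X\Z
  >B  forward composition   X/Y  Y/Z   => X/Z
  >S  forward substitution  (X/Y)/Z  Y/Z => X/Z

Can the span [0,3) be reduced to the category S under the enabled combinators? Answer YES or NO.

[0,3] S   >
  [0,2] S/(NP\PP)   <
    [0,1] "some" : S
    [1,2] "park" : (S/(NP\PP))\S
  [2,3] "chased" : NP\PP

YES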